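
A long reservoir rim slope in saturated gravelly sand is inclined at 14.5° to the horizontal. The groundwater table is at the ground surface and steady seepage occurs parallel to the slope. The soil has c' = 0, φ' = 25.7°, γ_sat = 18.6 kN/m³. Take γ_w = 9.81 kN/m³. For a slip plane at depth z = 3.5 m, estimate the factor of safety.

With seepage parallel to the slope and the water table at the surface, the effective normal stress on the slip plane uses the buoyant unit weight γ' = γ_sat − γ_w while the driving shear stress uses γ_sat:
FS = [c' + γ' z cos²β tanφ'] / [γ_sat z sinβ cosβ]
(For c' = 0 this reduces to FS = (γ'/γ_sat)·tanφ'/tanβ.)
γ' = 18.6 − 9.81 = 8.79 kN/m³
Numerator = 0.0 + 8.79·3.5·cos²14.5°·tan25.7° = 0.0 + 8.79·3.5·0.9373·0.4813 = 13.878 kPa
Denominator = 18.6·3.5·sin14.5°·cos14.5° = 18.6·3.5·0.2504·0.9681 = 15.781 kPa
FS = 13.878 / 15.781 = 0.879

FS = 0.88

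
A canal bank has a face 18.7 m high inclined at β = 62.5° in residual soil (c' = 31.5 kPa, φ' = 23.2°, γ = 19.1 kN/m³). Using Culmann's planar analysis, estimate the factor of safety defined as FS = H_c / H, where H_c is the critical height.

FS = 1.27

H_c = (4c'/γ) · sinβ cosφ' / [1 − cos(β − φ')]
    = (4·31.5/19.1) · sin62.5°·cos23.2° / [1 − cos39.3°]
    = 6.597 · 0.8153 / 0.2262 = 23.78 m
FS = H_c / H = 23.78 / 18.7 = 1.272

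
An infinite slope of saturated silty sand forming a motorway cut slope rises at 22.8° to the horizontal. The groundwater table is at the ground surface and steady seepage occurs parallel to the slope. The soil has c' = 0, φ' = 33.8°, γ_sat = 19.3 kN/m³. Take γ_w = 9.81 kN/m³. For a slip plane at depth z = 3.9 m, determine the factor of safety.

FS = 0.78

With seepage parallel to the slope and the water table at the surface, the effective normal stress on the slip plane uses the buoyant unit weight γ' = γ_sat − γ_w while the driving shear stress uses γ_sat:
FS = [c' + γ' z cos²β tanφ'] / [γ_sat z sinβ cosβ]
(For c' = 0 this reduces to FS = (γ'/γ_sat)·tanφ'/tanβ.)
γ' = 19.3 − 9.81 = 9.49 kN/m³
Numerator = 0.0 + 9.49·3.9·cos²22.8°·tan33.8° = 0.0 + 9.49·3.9·0.8498·0.6694 = 21.056 kPa
Denominator = 19.3·3.9·sin22.8°·cos22.8° = 19.3·3.9·0.3875·0.9219 = 26.889 kPa
FS = 21.056 / 26.889 = 0.783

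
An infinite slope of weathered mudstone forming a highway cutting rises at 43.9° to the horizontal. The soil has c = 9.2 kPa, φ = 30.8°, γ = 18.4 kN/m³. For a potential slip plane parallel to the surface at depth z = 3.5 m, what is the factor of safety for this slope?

For an infinite slope with a slip plane parallel to the surface (no pore pressure): FS = [c + γz cos²β tanφ] / [γz sinβ cosβ].
γz = 18.4·3.5 = 64.40 kN/m²
Numerator = 9.2 + 64.40·cos²43.9°·tan30.8° = 9.2 + 64.40·0.5192·0.5961 = 29.132 kPa
Denominator = 64.40·sin43.9°·cos43.9° = 64.40·0.6934·0.7206 = 32.176 kPa
FS = 29.132 / 32.176 = 0.905

FS = 0.91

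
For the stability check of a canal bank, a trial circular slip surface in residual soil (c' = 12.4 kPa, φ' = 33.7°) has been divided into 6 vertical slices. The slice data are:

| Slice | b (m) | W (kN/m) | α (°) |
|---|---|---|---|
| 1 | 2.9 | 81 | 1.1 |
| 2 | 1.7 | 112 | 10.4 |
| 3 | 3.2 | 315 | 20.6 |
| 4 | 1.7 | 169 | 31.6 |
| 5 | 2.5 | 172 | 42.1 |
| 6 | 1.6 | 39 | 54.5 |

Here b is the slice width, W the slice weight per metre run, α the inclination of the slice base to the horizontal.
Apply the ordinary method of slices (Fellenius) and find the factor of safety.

FS = 1.96

Ordinary method of slices: FS = Σ[c'·Δl_i + (W_i cosα_i)·tanφ'] / Σ W_i sinα_i, with Δl_i = b_i / cosα_i.
Slice 1: Δl = 2.9/cos1.1° = 2.901 m; N'_1 = 81·cos1.1° = 81.0; c'Δl = 35.97; W sinα = 1.6
Slice 2: Δl = 1.7/cos10.4° = 1.728 m; N'_2 = 112·cos10.4° = 110.2; c'Δl = 21.43; W sinα = 20.2
Slice 3: Δl = 3.2/cos20.6° = 3.419 m; N'_3 = 315·cos20.6° = 294.9; c'Δl = 42.39; W sinα = 110.8
Slice 4: Δl = 1.7/cos31.6° = 1.996 m; N'_4 = 169·cos31.6° = 143.9; c'Δl = 24.75; W sinα = 88.6
Slice 5: Δl = 2.5/cos42.1° = 3.369 m; N'_5 = 172·cos42.1° = 127.6; c'Δl = 41.78; W sinα = 115.3
Slice 6: Δl = 1.6/cos54.5° = 2.755 m; N'_6 = 39·cos54.5° = 22.6; c'Δl = 34.17; W sinα = 31.8
Σc'Δl = 200.5 kN/m; ΣN' = 780.2 kN/m; ΣW sinα = 368.2 kN/m
Resisting = 200.5 + 780.2·tan33.7° = 200.5 + 520.3 = 720.8 kN/m
FS = 720.8 / 368.2 = 1.958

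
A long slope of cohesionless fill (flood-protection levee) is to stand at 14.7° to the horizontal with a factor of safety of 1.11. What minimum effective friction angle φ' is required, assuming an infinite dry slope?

FS = tanφ'/tanβ ⇒ tanφ' = FS · tanβ = 1.11 · tan14.7° = 0.2912
φ' = arctan(0.2912) = 16.24°

φ' = 16.2°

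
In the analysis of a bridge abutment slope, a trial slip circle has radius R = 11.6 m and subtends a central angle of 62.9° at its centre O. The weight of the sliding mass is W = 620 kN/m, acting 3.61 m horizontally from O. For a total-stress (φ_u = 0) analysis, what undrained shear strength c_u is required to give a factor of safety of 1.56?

FS = c_u·L_a·R / (W·d), so c_u = FS·W·d / (L_a·R).
Arc length L_a = R·θ = 11.6·(62.9°·π/180) = 11.6·1.0978 = 12.73 m
c_u = 1.56·620·3.61 / (12.73·11.6) = 3491.6 / 147.72 = 23.64 kPa

c_u = 23.6 kPa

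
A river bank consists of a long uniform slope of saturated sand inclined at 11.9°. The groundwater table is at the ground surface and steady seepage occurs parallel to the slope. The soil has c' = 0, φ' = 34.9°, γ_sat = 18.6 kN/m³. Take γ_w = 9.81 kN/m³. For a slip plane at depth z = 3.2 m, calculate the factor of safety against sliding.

With seepage parallel to the slope and the water table at the surface, the effective normal stress on the slip plane uses the buoyant unit weight γ' = γ_sat − γ_w while the driving shear stress uses γ_sat:
FS = [c' + γ' z cos²β tanφ'] / [γ_sat z sinβ cosβ]
(For c' = 0 this reduces to FS = (γ'/γ_sat)·tanφ'/tanβ.)
γ' = 18.6 − 9.81 = 8.79 kN/m³
Numerator = 0.0 + 8.79·3.2·cos²11.9°·tan34.9° = 0.0 + 8.79·3.2·0.9575·0.6976 = 18.788 kPa
Denominator = 18.6·3.2·sin11.9°·cos11.9° = 18.6·3.2·0.2062·0.9785 = 12.010 kPa
FS = 18.788 / 12.010 = 1.564

FS = 1.56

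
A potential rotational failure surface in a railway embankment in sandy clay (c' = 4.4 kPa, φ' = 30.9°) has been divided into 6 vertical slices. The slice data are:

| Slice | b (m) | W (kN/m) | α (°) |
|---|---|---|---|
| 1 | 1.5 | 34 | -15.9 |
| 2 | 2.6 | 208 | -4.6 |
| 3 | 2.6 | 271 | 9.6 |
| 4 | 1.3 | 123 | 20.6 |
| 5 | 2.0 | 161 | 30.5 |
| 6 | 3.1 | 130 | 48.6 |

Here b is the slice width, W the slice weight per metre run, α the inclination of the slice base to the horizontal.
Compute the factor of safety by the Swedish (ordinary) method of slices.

FS = 2.37

Ordinary method of slices: FS = Σ[c'·Δl_i + (W_i cosα_i)·tanφ'] / Σ W_i sinα_i, with Δl_i = b_i / cosα_i.
Slice 1: Δl = 1.5/cos(-15.9°) = 1.560 m; N'_1 = 34·cos(-15.9°) = 32.7; c'Δl = 6.86; W sinα = -9.3
Slice 2: Δl = 2.6/cos(-4.6°) = 2.608 m; N'_2 = 208·cos(-4.6°) = 207.3; c'Δl = 11.48; W sinα = -16.7
Slice 3: Δl = 2.6/cos9.6° = 2.637 m; N'_3 = 271·cos9.6° = 267.2; c'Δl = 11.60; W sinα = 45.2
Slice 4: Δl = 1.3/cos20.6° = 1.389 m; N'_4 = 123·cos20.6° = 115.1; c'Δl = 6.11; W sinα = 43.3
Slice 5: Δl = 2.0/cos30.5° = 2.321 m; N'_5 = 161·cos30.5° = 138.7; c'Δl = 10.21; W sinα = 81.7
Slice 6: Δl = 3.1/cos48.6° = 4.688 m; N'_6 = 130·cos48.6° = 86.0; c'Δl = 20.63; W sinα = 97.5
Σc'Δl = 66.9 kN/m; ΣN' = 847.1 kN/m; ΣW sinα = 241.7 kN/m
Resisting = 66.9 + 847.1·tan30.9° = 66.9 + 507.0 = 573.8 kN/m
FS = 573.8 / 241.7 = 2.374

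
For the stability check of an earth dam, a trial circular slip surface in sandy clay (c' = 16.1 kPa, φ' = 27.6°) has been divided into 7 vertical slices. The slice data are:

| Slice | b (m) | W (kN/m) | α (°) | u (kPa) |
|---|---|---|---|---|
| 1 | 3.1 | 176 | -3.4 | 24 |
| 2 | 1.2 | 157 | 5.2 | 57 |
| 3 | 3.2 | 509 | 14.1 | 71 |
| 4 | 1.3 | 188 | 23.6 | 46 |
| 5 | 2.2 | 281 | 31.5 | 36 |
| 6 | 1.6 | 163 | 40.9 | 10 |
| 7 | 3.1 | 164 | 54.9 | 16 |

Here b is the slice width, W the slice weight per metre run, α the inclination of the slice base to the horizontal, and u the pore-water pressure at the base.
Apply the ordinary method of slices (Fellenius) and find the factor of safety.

Ordinary method of slices: FS = Σ[c'·Δl_i + (W_i cosα_i − u_i·Δl_i)·tanφ'] / Σ W_i sinα_i, with Δl_i = b_i / cosα_i.
Slice 1: Δl = 3.1/cos(-3.4°) = 3.105 m; N'_1 = 176·cos(-3.4°) − 24·3.105 = 101.2; c'Δl = 50.00; W sinα = -10.4
Slice 2: Δl = 1.2/cos5.2° = 1.205 m; N'_2 = 157·cos5.2° − 57·1.205 = 87.7; c'Δl = 19.40; W sinα = 14.2
Slice 3: Δl = 3.2/cos14.1° = 3.299 m; N'_3 = 509·cos14.1° − 71·3.299 = 259.4; c'Δl = 53.12; W sinα = 124.0
Slice 4: Δl = 1.3/cos23.6° = 1.419 m; N'_4 = 188·cos23.6° − 46·1.419 = 107.0; c'Δl = 22.84; W sinα = 75.3
Slice 5: Δl = 2.2/cos31.5° = 2.580 m; N'_5 = 281·cos31.5° − 36·2.580 = 146.7; c'Δl = 41.54; W sinα = 146.8
Slice 6: Δl = 1.6/cos40.9° = 2.117 m; N'_6 = 163·cos40.9° − 10·2.117 = 102.0; c'Δl = 34.08; W sinα = 106.7
Slice 7: Δl = 3.1/cos54.9° = 5.391 m; N'_7 = 164·cos54.9° − 16·5.391 = 8.0; c'Δl = 86.80; W sinα = 134.2
Σc'Δl = 307.8 kN/m; ΣN' = 812.0 kN/m; ΣW sinα = 590.8 kN/m
Resisting = 307.8 + 812.0·tan27.6° = 307.8 + 424.5 = 732.3 kN/m
FS = 732.3 / 590.8 = 1.240

FS = 1.24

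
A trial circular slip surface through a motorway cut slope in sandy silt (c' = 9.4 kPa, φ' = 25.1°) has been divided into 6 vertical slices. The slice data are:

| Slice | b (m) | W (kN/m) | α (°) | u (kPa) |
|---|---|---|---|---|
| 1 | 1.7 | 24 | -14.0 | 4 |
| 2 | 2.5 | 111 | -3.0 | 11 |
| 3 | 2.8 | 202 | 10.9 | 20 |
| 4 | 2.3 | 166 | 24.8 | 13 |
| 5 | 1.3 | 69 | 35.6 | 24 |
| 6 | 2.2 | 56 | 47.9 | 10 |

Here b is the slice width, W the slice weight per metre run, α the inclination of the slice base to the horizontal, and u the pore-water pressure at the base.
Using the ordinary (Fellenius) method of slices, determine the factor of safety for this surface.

FS = 1.77

Ordinary method of slices: FS = Σ[c'·Δl_i + (W_i cosα_i − u_i·Δl_i)·tanφ'] / Σ W_i sinα_i, with Δl_i = b_i / cosα_i.
Slice 1: Δl = 1.7/cos(-14.0°) = 1.752 m; N'_1 = 24·cos(-14.0°) − 4·1.752 = 16.3; c'Δl = 16.47; W sinα = -5.8
Slice 2: Δl = 2.5/cos(-3.0°) = 2.503 m; N'_2 = 111·cos(-3.0°) − 11·2.503 = 83.3; c'Δl = 23.53; W sinα = -5.8
Slice 3: Δl = 2.8/cos10.9° = 2.851 m; N'_3 = 202·cos10.9° − 20·2.851 = 141.3; c'Δl = 26.80; W sinα = 38.2
Slice 4: Δl = 2.3/cos24.8° = 2.534 m; N'_4 = 166·cos24.8° − 13·2.534 = 117.8; c'Δl = 23.82; W sinα = 69.6
Slice 5: Δl = 1.3/cos35.6° = 1.599 m; N'_5 = 69·cos35.6° − 24·1.599 = 17.7; c'Δl = 15.03; W sinα = 40.2
Slice 6: Δl = 2.2/cos47.9° = 3.281 m; N'_6 = 56·cos47.9° − 10·3.281 = 4.7; c'Δl = 30.85; W sinα = 41.6
Σc'Δl = 136.5 kN/m; ΣN' = 381.1 kN/m; ΣW sinα = 177.9 kN/m
Resisting = 136.5 + 381.1·tan25.1° = 136.5 + 178.5 = 315.0 kN/m
FS = 315.0 / 177.9 = 1.771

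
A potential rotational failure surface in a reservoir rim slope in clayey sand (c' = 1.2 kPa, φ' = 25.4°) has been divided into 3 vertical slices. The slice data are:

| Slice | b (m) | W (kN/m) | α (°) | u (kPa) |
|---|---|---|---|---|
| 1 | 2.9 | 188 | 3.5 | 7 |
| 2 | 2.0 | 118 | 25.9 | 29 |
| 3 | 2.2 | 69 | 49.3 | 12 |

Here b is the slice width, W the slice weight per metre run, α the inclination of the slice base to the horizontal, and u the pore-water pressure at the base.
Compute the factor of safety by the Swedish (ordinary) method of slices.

FS = 0.97

Ordinary method of slices: FS = Σ[c'·Δl_i + (W_i cosα_i − u_i·Δl_i)·tanφ'] / Σ W_i sinα_i, with Δl_i = b_i / cosα_i.
Slice 1: Δl = 2.9/cos3.5° = 2.905 m; N'_1 = 188·cos3.5° − 7·2.905 = 167.3; c'Δl = 3.49; W sinα = 11.5
Slice 2: Δl = 2.0/cos25.9° = 2.223 m; N'_2 = 118·cos25.9° − 29·2.223 = 41.7; c'Δl = 2.67; W sinα = 51.5
Slice 3: Δl = 2.2/cos49.3° = 3.374 m; N'_3 = 69·cos49.3° − 12·3.374 = 4.5; c'Δl = 4.05; W sinα = 52.3
Σc'Δl = 10.2 kN/m; ΣN' = 213.5 kN/m; ΣW sinα = 115.3 kN/m
Resisting = 10.2 + 213.5·tan25.4° = 10.2 + 101.4 = 111.6 kN/m
FS = 111.6 / 115.3 = 0.967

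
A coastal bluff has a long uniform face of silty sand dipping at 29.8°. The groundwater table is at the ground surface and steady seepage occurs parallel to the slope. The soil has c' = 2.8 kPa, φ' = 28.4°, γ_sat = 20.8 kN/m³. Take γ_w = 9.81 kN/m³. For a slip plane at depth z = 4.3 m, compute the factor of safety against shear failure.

FS = 0.57

With seepage parallel to the slope and the water table at the surface, the effective normal stress on the slip plane uses the buoyant unit weight γ' = γ_sat − γ_w while the driving shear stress uses γ_sat:
FS = [c' + γ' z cos²β tanφ'] / [γ_sat z sinβ cosβ]
γ' = 20.8 − 9.81 = 10.99 kN/m³
Numerator = 2.8 + 10.99·4.3·cos²29.8°·tan28.4° = 2.8 + 10.99·4.3·0.7530·0.5407 = 22.041 kPa
Denominator = 20.8·4.3·sin29.8°·cos29.8° = 20.8·4.3·0.4970·0.8678 = 38.572 kPa
FS = 22.041 / 38.572 = 0.571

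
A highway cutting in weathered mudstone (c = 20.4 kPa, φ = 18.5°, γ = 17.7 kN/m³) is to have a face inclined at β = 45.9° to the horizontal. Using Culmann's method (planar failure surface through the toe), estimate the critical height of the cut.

H_c = 27.99 m

Culmann's analysis gives the critical failure plane at α_cr = (β + φ)/2 = (45.9 + 18.5)/2 = 32.2°, and the critical height
H_c = (4c/γ) · sinβ cosφ / [1 − cos(β − φ)]
    = (4·20.4/17.7) · sin45.9°·cos18.5° / [1 − cos(27.4°)]
    = 4.610 · 0.7181·0.9483 / [1 − 0.8878]
    = 4.610 · 0.6810 / 0.1122
    = 27.99 m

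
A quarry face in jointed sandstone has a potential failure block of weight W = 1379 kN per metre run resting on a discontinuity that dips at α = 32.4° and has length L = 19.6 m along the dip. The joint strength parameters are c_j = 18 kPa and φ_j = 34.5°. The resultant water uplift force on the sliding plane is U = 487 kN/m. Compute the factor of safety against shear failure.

FS = 1.11

Resolving the block weight along and normal to the plane and applying the Mohr–Coulomb strength on the joint:
N' = W cosα − U = 1379·cos32.4° − 487 = 677.3 kN/m
Driving force T = W sinα = 1379·sin32.4° = 738.9 kN/m
Resisting force R = c_j·L + N'·tanφ_j = 18·19.6 + 677.3·tan34.5° = 352.8 + 465.5 = 818.3 kN/m
FS = R / T = 818.3 / 738.9 = 1.107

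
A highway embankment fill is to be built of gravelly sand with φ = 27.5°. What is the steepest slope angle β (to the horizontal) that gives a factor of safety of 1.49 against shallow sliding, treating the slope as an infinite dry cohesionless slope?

For an infinite dry cohesionless slope FS = tanφ/tanβ, so tanβ = tanφ / FS.
tanβ = tan27.5° / 1.49 = 0.5206 / 1.49 = 0.3494
β = arctan(0.3494) = 19.26°

β = 19.3°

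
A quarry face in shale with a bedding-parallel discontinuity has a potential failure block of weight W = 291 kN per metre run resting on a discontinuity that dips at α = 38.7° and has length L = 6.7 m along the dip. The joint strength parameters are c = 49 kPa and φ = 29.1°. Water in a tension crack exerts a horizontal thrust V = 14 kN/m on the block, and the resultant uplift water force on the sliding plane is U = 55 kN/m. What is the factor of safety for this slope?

FS = 2.17

Resolving the block weight along and normal to the plane and applying the Mohr–Coulomb strength on the joint:
N' = W cosα − U − V sinα = 291·cos38.7° − 55 − 14·sin38.7° = 163.4 kN/m
Driving force T = W sinα + V cosα = 291·sin38.7° + 14·cos38.7° = 192.9 kN/m
Resisting force R = c·L + N'·tanφ = 49·6.7 + 163.4·tan29.1° = 328.3 + 90.9 = 419.2 kN/m
FS = R / T = 419.2 / 192.9 = 2.174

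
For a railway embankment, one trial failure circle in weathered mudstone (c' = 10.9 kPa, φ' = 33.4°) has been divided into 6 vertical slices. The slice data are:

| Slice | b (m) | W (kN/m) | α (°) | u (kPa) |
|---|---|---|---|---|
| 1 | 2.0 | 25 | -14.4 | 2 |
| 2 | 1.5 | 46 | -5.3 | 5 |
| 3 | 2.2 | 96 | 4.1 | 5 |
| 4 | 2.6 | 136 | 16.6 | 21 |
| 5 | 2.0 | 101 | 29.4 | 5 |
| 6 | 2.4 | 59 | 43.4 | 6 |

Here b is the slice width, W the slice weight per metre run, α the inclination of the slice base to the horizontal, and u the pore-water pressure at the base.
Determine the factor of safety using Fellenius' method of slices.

Ordinary method of slices: FS = Σ[c'·Δl_i + (W_i cosα_i − u_i·Δl_i)·tanφ'] / Σ W_i sinα_i, with Δl_i = b_i / cosα_i.
Slice 1: Δl = 2.0/cos(-14.4°) = 2.065 m; N'_1 = 25·cos(-14.4°) − 2·2.065 = 20.1; c'Δl = 22.51; W sinα = -6.2
Slice 2: Δl = 1.5/cos(-5.3°) = 1.506 m; N'_2 = 46·cos(-5.3°) − 5·1.506 = 38.3; c'Δl = 16.42; W sinα = -4.2
Slice 3: Δl = 2.2/cos4.1° = 2.206 m; N'_3 = 96·cos4.1° − 5·2.206 = 84.7; c'Δl = 24.04; W sinα = 6.9
Slice 4: Δl = 2.6/cos16.6° = 2.713 m; N'_4 = 136·cos16.6° − 21·2.713 = 73.4; c'Δl = 29.57; W sinα = 38.9
Slice 5: Δl = 2.0/cos29.4° = 2.296 m; N'_5 = 101·cos29.4° − 5·2.296 = 76.5; c'Δl = 25.02; W sinα = 49.6
Slice 6: Δl = 2.4/cos43.4° = 3.303 m; N'_6 = 59·cos43.4° − 6·3.303 = 23.0; c'Δl = 36.00; W sinα = 40.5
Σc'Δl = 153.6 kN/m; ΣN' = 316.0 kN/m; ΣW sinα = 125.4 kN/m
Resisting = 153.6 + 316.0·tan33.4° = 153.6 + 208.4 = 361.9 kN/m
FS = 361.9 / 125.4 = 2.887

FS = 2.89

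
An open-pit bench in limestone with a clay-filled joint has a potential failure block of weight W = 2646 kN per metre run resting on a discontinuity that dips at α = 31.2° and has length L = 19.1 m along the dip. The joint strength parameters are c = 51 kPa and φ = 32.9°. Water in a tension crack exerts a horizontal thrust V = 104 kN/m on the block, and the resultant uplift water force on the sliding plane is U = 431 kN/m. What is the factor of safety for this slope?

Resolving the block weight along and normal to the plane and applying the Mohr–Coulomb strength on the joint:
N' = W cosα − U − V sinα = 2646·cos31.2° − 431 − 104·sin31.2° = 1778.4 kN/m
Driving force T = W sinα + V cosα = 2646·sin31.2° + 104·cos31.2° = 1459.7 kN/m
Resisting force R = c·L + N'·tanφ = 51·19.1 + 1778.4·tan32.9° = 974.1 + 1150.5 = 2124.6 kN/m
FS = R / T = 2124.6 / 1459.7 = 1.456

FS = 1.46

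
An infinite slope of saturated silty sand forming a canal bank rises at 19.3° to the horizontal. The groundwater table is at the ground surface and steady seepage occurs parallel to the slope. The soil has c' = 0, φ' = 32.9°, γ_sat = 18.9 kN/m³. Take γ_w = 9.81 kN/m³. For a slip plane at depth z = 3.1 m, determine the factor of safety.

With seepage parallel to the slope and the water table at the surface, the effective normal stress on the slip plane uses the buoyant unit weight γ' = γ_sat − γ_w while the driving shear stress uses γ_sat:
FS = [c' + γ' z cos²β tanφ'] / [γ_sat z sinβ cosβ]
(For c' = 0 this reduces to FS = (γ'/γ_sat)·tanφ'/tanβ.)
γ' = 18.9 − 9.81 = 9.09 kN/m³
Numerator = 0.0 + 9.09·3.1·cos²19.3°·tan32.9° = 0.0 + 9.09·3.1·0.8908·0.6469 = 16.238 kPa
Denominator = 18.9·3.1·sin19.3°·cos19.3° = 18.9·3.1·0.3305·0.9438 = 18.277 kPa
FS = 16.238 / 18.277 = 0.888

FS = 0.89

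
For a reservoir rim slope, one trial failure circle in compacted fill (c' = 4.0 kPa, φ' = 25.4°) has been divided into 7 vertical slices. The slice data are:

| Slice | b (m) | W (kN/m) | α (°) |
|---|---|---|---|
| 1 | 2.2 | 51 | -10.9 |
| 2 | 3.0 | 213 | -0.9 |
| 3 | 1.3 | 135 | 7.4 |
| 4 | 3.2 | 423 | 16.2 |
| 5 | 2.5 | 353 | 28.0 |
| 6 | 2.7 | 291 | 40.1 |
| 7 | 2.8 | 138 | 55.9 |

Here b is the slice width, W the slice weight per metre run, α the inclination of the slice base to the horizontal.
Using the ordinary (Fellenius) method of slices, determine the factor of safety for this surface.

Ordinary method of slices: FS = Σ[c'·Δl_i + (W_i cosα_i)·tanφ'] / Σ W_i sinα_i, with Δl_i = b_i / cosα_i.
Slice 1: Δl = 2.2/cos(-10.9°) = 2.240 m; N'_1 = 51·cos(-10.9°) = 50.1; c'Δl = 8.96; W sinα = -9.6
Slice 2: Δl = 3.0/cos(-0.9°) = 3.000 m; N'_2 = 213·cos(-0.9°) = 213.0; c'Δl = 12.00; W sinα = -3.3
Slice 3: Δl = 1.3/cos7.4° = 1.311 m; N'_3 = 135·cos7.4° = 133.9; c'Δl = 5.24; W sinα = 17.4
Slice 4: Δl = 3.2/cos16.2° = 3.332 m; N'_4 = 423·cos16.2° = 406.2; c'Δl = 13.33; W sinα = 118.0
Slice 5: Δl = 2.5/cos28.0° = 2.831 m; N'_5 = 353·cos28.0° = 311.7; c'Δl = 11.33; W sinα = 165.7
Slice 6: Δl = 2.7/cos40.1° = 3.530 m; N'_6 = 291·cos40.1° = 222.6; c'Δl = 14.12; W sinα = 187.4
Slice 7: Δl = 2.8/cos55.9° = 4.994 m; N'_7 = 138·cos55.9° = 77.4; c'Δl = 19.98; W sinα = 114.3
Σc'Δl = 85.0 kN/m; ΣN' = 1414.8 kN/m; ΣW sinα = 589.8 kN/m
Resisting = 85.0 + 1414.8·tan25.4° = 85.0 + 671.8 = 756.7 kN/m
FS = 756.7 / 589.8 = 1.283

FS = 1.28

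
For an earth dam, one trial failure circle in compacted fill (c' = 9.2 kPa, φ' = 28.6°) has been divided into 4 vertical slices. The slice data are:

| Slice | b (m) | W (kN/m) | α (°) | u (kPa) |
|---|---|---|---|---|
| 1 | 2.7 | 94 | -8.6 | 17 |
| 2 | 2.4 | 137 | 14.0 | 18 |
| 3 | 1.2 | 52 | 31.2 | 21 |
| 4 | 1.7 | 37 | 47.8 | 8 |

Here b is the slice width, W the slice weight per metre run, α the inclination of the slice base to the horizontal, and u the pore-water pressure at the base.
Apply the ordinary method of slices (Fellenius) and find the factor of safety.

FS = 2.29

Ordinary method of slices: FS = Σ[c'·Δl_i + (W_i cosα_i − u_i·Δl_i)·tanφ'] / Σ W_i sinα_i, with Δl_i = b_i / cosα_i.
Slice 1: Δl = 2.7/cos(-8.6°) = 2.731 m; N'_1 = 94·cos(-8.6°) − 17·2.731 = 46.5; c'Δl = 25.12; W sinα = -14.1
Slice 2: Δl = 2.4/cos14.0° = 2.473 m; N'_2 = 137·cos14.0° − 18·2.473 = 88.4; c'Δl = 22.76; W sinα = 33.1
Slice 3: Δl = 1.2/cos31.2° = 1.403 m; N'_3 = 52·cos31.2° − 21·1.403 = 15.0; c'Δl = 12.91; W sinα = 26.9
Slice 4: Δl = 1.7/cos47.8° = 2.531 m; N'_4 = 37·cos47.8° − 8·2.531 = 4.6; c'Δl = 23.28; W sinα = 27.4
Σc'Δl = 84.1 kN/m; ΣN' = 154.6 kN/m; ΣW sinα = 73.4 kN/m
Resisting = 84.1 + 154.6·tan28.6° = 84.1 + 84.3 = 168.3 kN/m
FS = 168.3 / 73.4 = 2.292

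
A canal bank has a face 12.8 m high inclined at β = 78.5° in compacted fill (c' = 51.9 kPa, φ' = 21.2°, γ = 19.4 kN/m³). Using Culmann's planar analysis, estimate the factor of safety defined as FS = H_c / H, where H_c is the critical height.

H_c = (4c'/γ) · sinβ cosφ' / [1 − cos(β − φ')]
    = (4·51.9/19.4) · sin78.5°·cos21.2° / [1 − cos57.3°]
    = 10.701 · 0.9136 / 0.4598 = 21.26 m
FS = H_c / H = 21.26 / 12.8 = 1.661

FS = 1.66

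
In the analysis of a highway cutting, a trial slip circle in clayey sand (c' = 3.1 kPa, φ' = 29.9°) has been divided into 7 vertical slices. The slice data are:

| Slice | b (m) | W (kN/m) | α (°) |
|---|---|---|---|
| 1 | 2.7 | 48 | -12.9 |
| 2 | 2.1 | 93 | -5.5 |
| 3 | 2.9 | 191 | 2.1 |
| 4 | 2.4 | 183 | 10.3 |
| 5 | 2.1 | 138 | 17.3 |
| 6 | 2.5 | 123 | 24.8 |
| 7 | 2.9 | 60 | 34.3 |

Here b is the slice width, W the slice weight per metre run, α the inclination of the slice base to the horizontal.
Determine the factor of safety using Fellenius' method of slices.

Ordinary method of slices: FS = Σ[c'·Δl_i + (W_i cosα_i)·tanφ'] / Σ W_i sinα_i, with Δl_i = b_i / cosα_i.
Slice 1: Δl = 2.7/cos(-12.9°) = 2.770 m; N'_1 = 48·cos(-12.9°) = 46.8; c'Δl = 8.59; W sinα = -10.7
Slice 2: Δl = 2.1/cos(-5.5°) = 2.110 m; N'_2 = 93·cos(-5.5°) = 92.6; c'Δl = 6.54; W sinα = -8.9
Slice 3: Δl = 2.9/cos2.1° = 2.902 m; N'_3 = 191·cos2.1° = 190.9; c'Δl = 9.00; W sinα = 7.0
Slice 4: Δl = 2.4/cos10.3° = 2.439 m; N'_4 = 183·cos10.3° = 180.1; c'Δl = 7.56; W sinα = 32.7
Slice 5: Δl = 2.1/cos17.3° = 2.200 m; N'_5 = 138·cos17.3° = 131.8; c'Δl = 6.82; W sinα = 41.0
Slice 6: Δl = 2.5/cos24.8° = 2.754 m; N'_6 = 123·cos24.8° = 111.7; c'Δl = 8.54; W sinα = 51.6
Slice 7: Δl = 2.9/cos34.3° = 3.510 m; N'_7 = 60·cos34.3° = 49.6; c'Δl = 10.88; W sinα = 33.8
Σc'Δl = 57.9 kN/m; ΣN' = 803.3 kN/m; ΣW sinα = 146.5 kN/m
Resisting = 57.9 + 803.3·tan29.9° = 57.9 + 461.9 = 519.8 kN/m
FS = 519.8 / 146.5 = 3.547

FS = 3.55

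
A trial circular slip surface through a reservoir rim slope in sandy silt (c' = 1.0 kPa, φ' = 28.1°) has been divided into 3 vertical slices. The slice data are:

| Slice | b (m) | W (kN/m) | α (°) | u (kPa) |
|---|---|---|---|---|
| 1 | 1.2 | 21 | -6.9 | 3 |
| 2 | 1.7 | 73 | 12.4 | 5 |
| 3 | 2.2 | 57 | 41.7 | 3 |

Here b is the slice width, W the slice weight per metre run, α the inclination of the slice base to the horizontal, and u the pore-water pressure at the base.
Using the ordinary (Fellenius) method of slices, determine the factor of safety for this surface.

Ordinary method of slices: FS = Σ[c'·Δl_i + (W_i cosα_i − u_i·Δl_i)·tanφ'] / Σ W_i sinα_i, with Δl_i = b_i / cosα_i.
Slice 1: Δl = 1.2/cos(-6.9°) = 1.209 m; N'_1 = 21·cos(-6.9°) − 3·1.209 = 17.2; c'Δl = 1.21; W sinα = -2.5
Slice 2: Δl = 1.7/cos12.4° = 1.741 m; N'_2 = 73·cos12.4° − 5·1.741 = 62.6; c'Δl = 1.74; W sinα = 15.7
Slice 3: Δl = 2.2/cos41.7° = 2.947 m; N'_3 = 57·cos41.7° − 3·2.947 = 33.7; c'Δl = 2.95; W sinα = 37.9
Σc'Δl = 5.9 kN/m; ΣN' = 113.5 kN/m; ΣW sinα = 51.1 kN/m
Resisting = 5.9 + 113.5·tan28.1° = 5.9 + 60.6 = 66.5 kN/m
FS = 66.5 / 51.1 = 1.302

FS = 1.30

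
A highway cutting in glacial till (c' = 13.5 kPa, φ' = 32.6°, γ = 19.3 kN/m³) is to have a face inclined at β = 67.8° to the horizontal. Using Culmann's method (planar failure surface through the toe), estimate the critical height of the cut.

H_c = 11.94 m

Culmann's analysis gives the critical failure plane at α_cr = (β + φ')/2 = (67.8 + 32.6)/2 = 50.2°, and the critical height
H_c = (4c'/γ) · sinβ cosφ' / [1 − cos(β − φ')]
    = (4·13.5/19.3) · sin67.8°·cos32.6° / [1 − cos(35.2°)]
    = 2.798 · 0.9259·0.8425 / [1 − 0.8171]
    = 2.798 · 0.7800 / 0.1829
    = 11.94 m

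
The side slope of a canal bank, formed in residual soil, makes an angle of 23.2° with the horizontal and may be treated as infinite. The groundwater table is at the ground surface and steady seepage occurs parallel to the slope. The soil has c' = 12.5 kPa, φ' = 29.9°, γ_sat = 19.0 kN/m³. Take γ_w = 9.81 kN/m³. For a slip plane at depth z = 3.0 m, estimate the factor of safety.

With seepage parallel to the slope and the water table at the surface, the effective normal stress on the slip plane uses the buoyant unit weight γ' = γ_sat − γ_w while the driving shear stress uses γ_sat:
FS = [c' + γ' z cos²β tanφ'] / [γ_sat z sinβ cosβ]
γ' = 19.0 − 9.81 = 9.19 kN/m³
Numerator = 12.5 + 9.19·3.0·cos²23.2°·tan29.9° = 12.5 + 9.19·3.0·0.8448·0.5750 = 25.893 kPa
Denominator = 19.0·3.0·sin23.2°·cos23.2° = 19.0·3.0·0.3939·0.9191 = 20.639 kPa
FS = 25.893 / 20.639 = 1.255

FS = 1.25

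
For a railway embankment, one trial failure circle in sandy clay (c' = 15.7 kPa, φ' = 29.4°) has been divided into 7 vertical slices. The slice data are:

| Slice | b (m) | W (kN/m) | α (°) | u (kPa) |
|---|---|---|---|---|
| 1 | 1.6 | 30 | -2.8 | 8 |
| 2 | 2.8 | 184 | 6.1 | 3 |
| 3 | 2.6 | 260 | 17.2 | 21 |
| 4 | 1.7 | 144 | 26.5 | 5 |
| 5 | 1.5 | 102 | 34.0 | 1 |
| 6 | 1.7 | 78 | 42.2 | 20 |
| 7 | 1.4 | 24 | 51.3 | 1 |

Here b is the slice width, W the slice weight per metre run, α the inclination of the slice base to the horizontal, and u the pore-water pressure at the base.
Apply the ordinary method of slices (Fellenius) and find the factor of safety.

Ordinary method of slices: FS = Σ[c'·Δl_i + (W_i cosα_i − u_i·Δl_i)·tanφ'] / Σ W_i sinα_i, with Δl_i = b_i / cosα_i.
Slice 1: Δl = 1.6/cos(-2.8°) = 1.602 m; N'_1 = 30·cos(-2.8°) − 8·1.602 = 17.1; c'Δl = 25.15; W sinα = -1.5
Slice 2: Δl = 2.8/cos6.1° = 2.816 m; N'_2 = 184·cos6.1° − 3·2.816 = 174.5; c'Δl = 44.21; W sinα = 19.6
Slice 3: Δl = 2.6/cos17.2° = 2.722 m; N'_3 = 260·cos17.2° − 21·2.722 = 191.2; c'Δl = 42.73; W sinα = 76.9
Slice 4: Δl = 1.7/cos26.5° = 1.900 m; N'_4 = 144·cos26.5° − 5·1.900 = 119.4; c'Δl = 29.82; W sinα = 64.3
Slice 5: Δl = 1.5/cos34.0° = 1.809 m; N'_5 = 102·cos34.0° − 1·1.809 = 82.8; c'Δl = 28.41; W sinα = 57.0
Slice 6: Δl = 1.7/cos42.2° = 2.295 m; N'_6 = 78·cos42.2° − 20·2.295 = 11.9; c'Δl = 36.03; W sinα = 52.4
Slice 7: Δl = 1.4/cos51.3° = 2.239 m; N'_7 = 24·cos51.3° − 1·2.239 = 12.8; c'Δl = 35.15; W sinα = 18.7
Σc'Δl = 241.5 kN/m; ΣN' = 609.7 kN/m; ΣW sinα = 287.4 kN/m
Resisting = 241.5 + 609.7·tan29.4° = 241.5 + 343.5 = 585.0 kN/m
FS = 585.0 / 287.4 = 2.036

FS = 2.04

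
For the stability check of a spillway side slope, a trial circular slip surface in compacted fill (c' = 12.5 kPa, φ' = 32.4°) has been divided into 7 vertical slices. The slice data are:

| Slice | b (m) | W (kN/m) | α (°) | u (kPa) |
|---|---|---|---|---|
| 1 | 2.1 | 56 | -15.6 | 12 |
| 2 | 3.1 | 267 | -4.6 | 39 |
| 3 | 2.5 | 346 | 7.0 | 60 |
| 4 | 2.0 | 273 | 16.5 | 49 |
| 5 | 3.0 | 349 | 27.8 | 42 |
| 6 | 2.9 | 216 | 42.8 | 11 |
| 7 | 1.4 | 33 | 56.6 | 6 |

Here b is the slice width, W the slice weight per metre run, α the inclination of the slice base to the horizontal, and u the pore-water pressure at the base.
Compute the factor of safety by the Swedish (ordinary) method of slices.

Ordinary method of slices: FS = Σ[c'·Δl_i + (W_i cosα_i − u_i·Δl_i)·tanφ'] / Σ W_i sinα_i, with Δl_i = b_i / cosα_i.
Slice 1: Δl = 2.1/cos(-15.6°) = 2.180 m; N'_1 = 56·cos(-15.6°) − 12·2.180 = 27.8; c'Δl = 27.25; W sinα = -15.1
Slice 2: Δl = 3.1/cos(-4.6°) = 3.110 m; N'_2 = 267·cos(-4.6°) − 39·3.110 = 144.8; c'Δl = 38.88; W sinα = -21.4
Slice 3: Δl = 2.5/cos7.0° = 2.519 m; N'_3 = 346·cos7.0° − 60·2.519 = 192.3; c'Δl = 31.48; W sinα = 42.2
Slice 4: Δl = 2.0/cos16.5° = 2.086 m; N'_4 = 273·cos16.5° − 49·2.086 = 159.5; c'Δl = 26.07; W sinα = 77.5
Slice 5: Δl = 3.0/cos27.8° = 3.391 m; N'_5 = 349·cos27.8° − 42·3.391 = 166.3; c'Δl = 42.39; W sinα = 162.8
Slice 6: Δl = 2.9/cos42.8° = 3.952 m; N'_6 = 216·cos42.8° − 11·3.952 = 115.0; c'Δl = 49.41; W sinα = 146.8
Slice 7: Δl = 1.4/cos56.6° = 2.543 m; N'_7 = 33·cos56.6° − 6·2.543 = 2.9; c'Δl = 31.79; W sinα = 27.5
Σc'Δl = 247.3 kN/m; ΣN' = 808.7 kN/m; ΣW sinα = 420.3 kN/m
Resisting = 247.3 + 808.7·tan32.4° = 247.3 + 513.2 = 760.5 kN/m
FS = 760.5 / 420.3 = 1.809

FS = 1.81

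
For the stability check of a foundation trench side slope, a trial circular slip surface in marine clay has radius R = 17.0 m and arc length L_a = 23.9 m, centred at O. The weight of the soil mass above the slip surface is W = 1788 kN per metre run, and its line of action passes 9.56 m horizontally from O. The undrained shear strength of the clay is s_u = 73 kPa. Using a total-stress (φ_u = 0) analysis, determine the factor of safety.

FS = 1.74

Taking moments about the centre O, the resisting moment is provided by the undrained shear strength acting along the arc:
M_R = s_u·L_a·R = 73·23.90·17.0 = 29659.9 kN·m/m
M_D = W·d = 1788·9.56 = 17093.3 kN·m/m
FS = M_R / M_D = 29659.9 / 17093.3 = 1.735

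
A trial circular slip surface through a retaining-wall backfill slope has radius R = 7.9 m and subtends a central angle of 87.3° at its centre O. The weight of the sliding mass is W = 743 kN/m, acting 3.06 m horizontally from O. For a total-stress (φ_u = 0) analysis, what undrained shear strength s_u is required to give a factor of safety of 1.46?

FS = s_u·L_a·R / (W·d), so s_u = FS·W·d / (L_a·R).
Arc length L_a = R·θ = 7.9·(87.3°·π/180) = 7.9·1.5237 = 12.04 m
s_u = 1.46·743·3.06 / (12.04·7.9) = 3319.4 / 95.09 = 34.91 kPa

s_u = 34.9 kPa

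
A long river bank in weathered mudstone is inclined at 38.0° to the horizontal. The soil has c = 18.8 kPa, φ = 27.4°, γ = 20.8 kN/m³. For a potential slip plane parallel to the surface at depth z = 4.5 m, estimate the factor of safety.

For an infinite slope with a slip plane parallel to the surface (no pore pressure): FS = [c + γz cos²β tanφ] / [γz sinβ cosβ].
γz = 20.8·4.5 = 93.60 kN/m²
Numerator = 18.8 + 93.60·cos²38.0°·tan27.4° = 18.8 + 93.60·0.6210·0.5184 = 48.928 kPa
Denominator = 93.60·sin38.0°·cos38.0° = 93.60·0.6157·0.7880 = 45.410 kPa
FS = 48.928 / 45.410 = 1.077

FS = 1.08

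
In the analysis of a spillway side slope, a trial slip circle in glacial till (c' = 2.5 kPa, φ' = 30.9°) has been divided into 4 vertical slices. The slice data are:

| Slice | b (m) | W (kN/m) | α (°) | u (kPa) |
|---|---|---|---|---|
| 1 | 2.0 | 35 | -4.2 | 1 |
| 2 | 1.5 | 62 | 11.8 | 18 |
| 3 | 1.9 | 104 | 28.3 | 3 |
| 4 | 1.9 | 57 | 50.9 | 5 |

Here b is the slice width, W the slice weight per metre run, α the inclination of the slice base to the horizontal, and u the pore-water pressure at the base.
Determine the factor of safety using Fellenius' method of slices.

Ordinary method of slices: FS = Σ[c'·Δl_i + (W_i cosα_i − u_i·Δl_i)·tanφ'] / Σ W_i sinα_i, with Δl_i = b_i / cosα_i.
Slice 1: Δl = 2.0/cos(-4.2°) = 2.005 m; N'_1 = 35·cos(-4.2°) − 1·2.005 = 32.9; c'Δl = 5.01; W sinα = -2.6
Slice 2: Δl = 1.5/cos11.8° = 1.532 m; N'_2 = 62·cos11.8° − 18·1.532 = 33.1; c'Δl = 3.83; W sinα = 12.7
Slice 3: Δl = 1.9/cos28.3° = 2.158 m; N'_3 = 104·cos28.3° − 3·2.158 = 85.1; c'Δl = 5.39; W sinα = 49.3
Slice 4: Δl = 1.9/cos50.9° = 3.013 m; N'_4 = 57·cos50.9° − 5·3.013 = 20.9; c'Δl = 7.53; W sinα = 44.2
Σc'Δl = 21.8 kN/m; ΣN' = 172.0 kN/m; ΣW sinα = 103.7 kN/m
Resisting = 21.8 + 172.0·tan30.9° = 21.8 + 102.9 = 124.7 kN/m
FS = 124.7 / 103.7 = 1.203

FS = 1.20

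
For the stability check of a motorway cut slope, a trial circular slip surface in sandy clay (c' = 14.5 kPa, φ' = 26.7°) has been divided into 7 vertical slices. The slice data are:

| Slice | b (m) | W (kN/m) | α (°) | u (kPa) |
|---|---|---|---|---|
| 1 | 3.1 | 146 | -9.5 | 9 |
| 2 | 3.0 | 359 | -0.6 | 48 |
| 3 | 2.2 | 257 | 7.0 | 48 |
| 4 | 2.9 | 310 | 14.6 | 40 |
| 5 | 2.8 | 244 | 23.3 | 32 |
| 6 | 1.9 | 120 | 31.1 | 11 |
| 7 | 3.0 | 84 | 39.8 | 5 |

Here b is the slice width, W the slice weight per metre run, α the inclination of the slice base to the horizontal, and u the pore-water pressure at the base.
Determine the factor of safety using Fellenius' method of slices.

Ordinary method of slices: FS = Σ[c'·Δl_i + (W_i cosα_i − u_i·Δl_i)·tanφ'] / Σ W_i sinα_i, with Δl_i = b_i / cosα_i.
Slice 1: Δl = 3.1/cos(-9.5°) = 3.143 m; N'_1 = 146·cos(-9.5°) − 9·3.143 = 115.7; c'Δl = 45.58; W sinα = -24.1
Slice 2: Δl = 3.0/cos(-0.6°) = 3.000 m; N'_2 = 359·cos(-0.6°) − 48·3.000 = 215.0; c'Δl = 43.50; W sinα = -3.8
Slice 3: Δl = 2.2/cos7.0° = 2.217 m; N'_3 = 257·cos7.0° − 48·2.217 = 148.7; c'Δl = 32.14; W sinα = 31.3
Slice 4: Δl = 2.9/cos14.6° = 2.997 m; N'_4 = 310·cos14.6° − 40·2.997 = 180.1; c'Δl = 43.45; W sinα = 78.1
Slice 5: Δl = 2.8/cos23.3° = 3.049 m; N'_5 = 244·cos23.3° − 32·3.049 = 126.5; c'Δl = 44.21; W sinα = 96.5
Slice 6: Δl = 1.9/cos31.1° = 2.219 m; N'_6 = 120·cos31.1° − 11·2.219 = 78.3; c'Δl = 32.17; W sinα = 62.0
Slice 7: Δl = 3.0/cos39.8° = 3.905 m; N'_7 = 84·cos39.8° − 5·3.905 = 45.0; c'Δl = 56.62; W sinα = 53.8
Σc'Δl = 297.7 kN/m; ΣN' = 909.4 kN/m; ΣW sinα = 293.9 kN/m
Resisting = 297.7 + 909.4·tan26.7° = 297.7 + 457.4 = 755.0 kN/m
FS = 755.0 / 293.9 = 2.569

FS = 2.57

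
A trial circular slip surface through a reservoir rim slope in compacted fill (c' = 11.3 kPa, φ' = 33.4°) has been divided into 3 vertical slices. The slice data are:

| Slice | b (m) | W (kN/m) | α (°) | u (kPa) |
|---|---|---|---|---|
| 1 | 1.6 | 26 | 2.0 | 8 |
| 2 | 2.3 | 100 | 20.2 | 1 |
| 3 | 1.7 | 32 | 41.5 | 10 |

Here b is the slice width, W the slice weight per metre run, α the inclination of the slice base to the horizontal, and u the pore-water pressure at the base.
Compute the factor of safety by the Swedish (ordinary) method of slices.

Ordinary method of slices: FS = Σ[c'·Δl_i + (W_i cosα_i − u_i·Δl_i)·tanφ'] / Σ W_i sinα_i, with Δl_i = b_i / cosα_i.
Slice 1: Δl = 1.6/cos2.0° = 1.601 m; N'_1 = 26·cos2.0° − 8·1.601 = 13.2; c'Δl = 18.09; W sinα = 0.9
Slice 2: Δl = 2.3/cos20.2° = 2.451 m; N'_2 = 100·cos20.2° − 1·2.451 = 91.4; c'Δl = 27.69; W sinα = 34.5
Slice 3: Δl = 1.7/cos41.5° = 2.270 m; N'_3 = 32·cos41.5° − 10·2.270 = 1.3; c'Δl = 25.65; W sinα = 21.2
Σc'Δl = 71.4 kN/m; ΣN' = 105.8 kN/m; ΣW sinα = 56.6 kN/m
Resisting = 71.4 + 105.8·tan33.4° = 71.4 + 69.8 = 141.2 kN/m
FS = 141.2 / 56.6 = 2.493

FS = 2.49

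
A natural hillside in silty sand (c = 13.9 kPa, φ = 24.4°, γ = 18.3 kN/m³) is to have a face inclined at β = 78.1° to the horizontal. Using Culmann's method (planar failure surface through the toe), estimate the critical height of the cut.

Culmann's analysis gives the critical failure plane at α_cr = (β + φ)/2 = (78.1 + 24.4)/2 = 51.2°, and the critical height
H_c = (4c/γ) · sinβ cosφ / [1 − cos(β − φ)]
    = (4·13.9/18.3) · sin78.1°·cos24.4° / [1 − cos(53.7°)]
    = 3.038 · 0.9785·0.9107 / [1 − 0.5920]
    = 3.038 · 0.8911 / 0.4080
    = 6.64 m

H_c = 6.64 m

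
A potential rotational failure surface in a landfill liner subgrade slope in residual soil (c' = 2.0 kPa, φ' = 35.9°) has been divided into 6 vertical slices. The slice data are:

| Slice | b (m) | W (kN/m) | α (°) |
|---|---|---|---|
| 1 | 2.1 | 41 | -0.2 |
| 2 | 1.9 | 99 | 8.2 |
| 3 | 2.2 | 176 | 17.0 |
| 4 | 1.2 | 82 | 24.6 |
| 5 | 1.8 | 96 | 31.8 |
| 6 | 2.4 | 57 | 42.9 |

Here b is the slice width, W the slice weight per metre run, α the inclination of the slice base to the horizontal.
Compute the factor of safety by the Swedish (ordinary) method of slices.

FS = 2.07

Ordinary method of slices: FS = Σ[c'·Δl_i + (W_i cosα_i)·tanφ'] / Σ W_i sinα_i, with Δl_i = b_i / cosα_i.
Slice 1: Δl = 2.1/cos(-0.2°) = 2.100 m; N'_1 = 41·cos(-0.2°) = 41.0; c'Δl = 4.20; W sinα = -0.1
Slice 2: Δl = 1.9/cos8.2° = 1.920 m; N'_2 = 99·cos8.2° = 98.0; c'Δl = 3.84; W sinα = 14.1
Slice 3: Δl = 2.2/cos17.0° = 2.301 m; N'_3 = 176·cos17.0° = 168.3; c'Δl = 4.60; W sinα = 51.5
Slice 4: Δl = 1.2/cos24.6° = 1.320 m; N'_4 = 82·cos24.6° = 74.6; c'Δl = 2.64; W sinα = 34.1
Slice 5: Δl = 1.8/cos31.8° = 2.118 m; N'_5 = 96·cos31.8° = 81.6; c'Δl = 4.24; W sinα = 50.6
Slice 6: Δl = 2.4/cos42.9° = 3.276 m; N'_6 = 57·cos42.9° = 41.8; c'Δl = 6.55; W sinα = 38.8
Σc'Δl = 26.1 kN/m; ΣN' = 505.2 kN/m; ΣW sinα = 189.0 kN/m
Resisting = 26.1 + 505.2·tan35.9° = 26.1 + 365.7 = 391.8 kN/m
FS = 391.8 / 189.0 = 2.073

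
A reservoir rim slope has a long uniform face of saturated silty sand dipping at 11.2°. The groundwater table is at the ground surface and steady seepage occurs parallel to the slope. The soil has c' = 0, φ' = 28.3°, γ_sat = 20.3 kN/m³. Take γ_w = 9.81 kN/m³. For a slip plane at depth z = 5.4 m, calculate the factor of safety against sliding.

FS = 1.41

With seepage parallel to the slope and the water table at the surface, the effective normal stress on the slip plane uses the buoyant unit weight γ' = γ_sat − γ_w while the driving shear stress uses γ_sat:
FS = [c' + γ' z cos²β tanφ'] / [γ_sat z sinβ cosβ]
(For c' = 0 this reduces to FS = (γ'/γ_sat)·tanφ'/tanβ.)
γ' = 20.3 − 9.81 = 10.49 kN/m³
Numerator = 0.0 + 10.49·5.4·cos²11.2°·tan28.3° = 0.0 + 10.49·5.4·0.9623·0.5384 = 29.350 kPa
Denominator = 20.3·5.4·sin11.2°·cos11.2° = 20.3·5.4·0.1942·0.9810 = 20.886 kPa
FS = 29.350 / 20.886 = 1.405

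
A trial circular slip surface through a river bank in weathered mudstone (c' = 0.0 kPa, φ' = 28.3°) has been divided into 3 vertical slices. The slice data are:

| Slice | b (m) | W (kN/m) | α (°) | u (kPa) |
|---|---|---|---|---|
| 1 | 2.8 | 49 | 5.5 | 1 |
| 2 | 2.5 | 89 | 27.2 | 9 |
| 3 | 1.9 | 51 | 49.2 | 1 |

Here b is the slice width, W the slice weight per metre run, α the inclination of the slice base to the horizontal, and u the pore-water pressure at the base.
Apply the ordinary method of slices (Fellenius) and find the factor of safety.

FS = 0.83

Ordinary method of slices: FS = Σ[c'·Δl_i + (W_i cosα_i − u_i·Δl_i)·tanφ'] / Σ W_i sinα_i, with Δl_i = b_i / cosα_i.
Slice 1: Δl = 2.8/cos5.5° = 2.813 m; N'_1 = 49·cos5.5° − 1·2.813 = 46.0; c'Δl = 0.00; W sinα = 4.7
Slice 2: Δl = 2.5/cos27.2° = 2.811 m; N'_2 = 89·cos27.2° − 9·2.811 = 53.9; c'Δl = 0.00; W sinα = 40.7
Slice 3: Δl = 1.9/cos49.2° = 2.908 m; N'_3 = 51·cos49.2° − 1·2.908 = 30.4; c'Δl = 0.00; W sinα = 38.6
Σc'Δl = 0.0 kN/m; ΣN' = 130.2 kN/m; ΣW sinα = 84.0 kN/m
Resisting = 0.0 + 130.2·tan28.3° = 0.0 + 70.1 = 70.1 kN/m
FS = 70.1 / 84.0 = 0.835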